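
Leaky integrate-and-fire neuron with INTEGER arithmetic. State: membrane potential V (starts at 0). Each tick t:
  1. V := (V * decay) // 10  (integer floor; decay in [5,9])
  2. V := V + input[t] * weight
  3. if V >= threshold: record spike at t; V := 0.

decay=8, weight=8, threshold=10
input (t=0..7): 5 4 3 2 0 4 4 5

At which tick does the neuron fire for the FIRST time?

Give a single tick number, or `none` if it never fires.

t=0: input=5 -> V=0 FIRE
t=1: input=4 -> V=0 FIRE
t=2: input=3 -> V=0 FIRE
t=3: input=2 -> V=0 FIRE
t=4: input=0 -> V=0
t=5: input=4 -> V=0 FIRE
t=6: input=4 -> V=0 FIRE
t=7: input=5 -> V=0 FIRE

Answer: 0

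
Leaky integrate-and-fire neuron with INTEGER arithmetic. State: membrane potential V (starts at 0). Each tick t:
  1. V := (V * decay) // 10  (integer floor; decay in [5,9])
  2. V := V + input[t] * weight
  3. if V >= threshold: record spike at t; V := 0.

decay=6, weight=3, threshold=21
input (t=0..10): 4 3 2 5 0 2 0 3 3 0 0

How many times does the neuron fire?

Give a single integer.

t=0: input=4 -> V=12
t=1: input=3 -> V=16
t=2: input=2 -> V=15
t=3: input=5 -> V=0 FIRE
t=4: input=0 -> V=0
t=5: input=2 -> V=6
t=6: input=0 -> V=3
t=7: input=3 -> V=10
t=8: input=3 -> V=15
t=9: input=0 -> V=9
t=10: input=0 -> V=5

Answer: 1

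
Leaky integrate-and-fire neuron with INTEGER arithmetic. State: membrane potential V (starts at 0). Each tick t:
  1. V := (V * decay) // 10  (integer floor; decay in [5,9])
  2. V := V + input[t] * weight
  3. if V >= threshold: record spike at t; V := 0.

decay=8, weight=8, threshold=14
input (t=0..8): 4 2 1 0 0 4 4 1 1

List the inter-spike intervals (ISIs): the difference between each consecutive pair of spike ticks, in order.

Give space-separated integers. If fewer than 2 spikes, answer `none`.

Answer: 1 4 1 2

Derivation:
t=0: input=4 -> V=0 FIRE
t=1: input=2 -> V=0 FIRE
t=2: input=1 -> V=8
t=3: input=0 -> V=6
t=4: input=0 -> V=4
t=5: input=4 -> V=0 FIRE
t=6: input=4 -> V=0 FIRE
t=7: input=1 -> V=8
t=8: input=1 -> V=0 FIRE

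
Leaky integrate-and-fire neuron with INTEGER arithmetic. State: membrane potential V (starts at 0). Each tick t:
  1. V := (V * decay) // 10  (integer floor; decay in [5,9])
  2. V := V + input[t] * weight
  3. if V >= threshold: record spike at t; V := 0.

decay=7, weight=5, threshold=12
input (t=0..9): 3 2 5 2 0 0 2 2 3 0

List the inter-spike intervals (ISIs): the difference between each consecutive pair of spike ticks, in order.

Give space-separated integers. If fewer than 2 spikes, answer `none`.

t=0: input=3 -> V=0 FIRE
t=1: input=2 -> V=10
t=2: input=5 -> V=0 FIRE
t=3: input=2 -> V=10
t=4: input=0 -> V=7
t=5: input=0 -> V=4
t=6: input=2 -> V=0 FIRE
t=7: input=2 -> V=10
t=8: input=3 -> V=0 FIRE
t=9: input=0 -> V=0

Answer: 2 4 2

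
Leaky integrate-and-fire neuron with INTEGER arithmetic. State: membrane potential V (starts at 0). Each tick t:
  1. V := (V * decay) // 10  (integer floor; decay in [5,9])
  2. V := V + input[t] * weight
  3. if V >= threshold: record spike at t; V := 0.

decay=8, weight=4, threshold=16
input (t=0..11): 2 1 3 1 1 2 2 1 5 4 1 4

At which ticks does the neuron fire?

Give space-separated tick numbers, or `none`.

t=0: input=2 -> V=8
t=1: input=1 -> V=10
t=2: input=3 -> V=0 FIRE
t=3: input=1 -> V=4
t=4: input=1 -> V=7
t=5: input=2 -> V=13
t=6: input=2 -> V=0 FIRE
t=7: input=1 -> V=4
t=8: input=5 -> V=0 FIRE
t=9: input=4 -> V=0 FIRE
t=10: input=1 -> V=4
t=11: input=4 -> V=0 FIRE

Answer: 2 6 8 9 11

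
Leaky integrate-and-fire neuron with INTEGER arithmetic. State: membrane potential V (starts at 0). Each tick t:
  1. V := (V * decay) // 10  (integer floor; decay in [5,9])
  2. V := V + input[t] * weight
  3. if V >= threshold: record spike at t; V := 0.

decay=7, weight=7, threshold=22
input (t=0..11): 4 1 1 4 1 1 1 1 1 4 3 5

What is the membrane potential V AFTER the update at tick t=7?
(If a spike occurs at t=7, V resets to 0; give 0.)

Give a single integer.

Answer: 16

Derivation:
t=0: input=4 -> V=0 FIRE
t=1: input=1 -> V=7
t=2: input=1 -> V=11
t=3: input=4 -> V=0 FIRE
t=4: input=1 -> V=7
t=5: input=1 -> V=11
t=6: input=1 -> V=14
t=7: input=1 -> V=16
t=8: input=1 -> V=18
t=9: input=4 -> V=0 FIRE
t=10: input=3 -> V=21
t=11: input=5 -> V=0 FIRE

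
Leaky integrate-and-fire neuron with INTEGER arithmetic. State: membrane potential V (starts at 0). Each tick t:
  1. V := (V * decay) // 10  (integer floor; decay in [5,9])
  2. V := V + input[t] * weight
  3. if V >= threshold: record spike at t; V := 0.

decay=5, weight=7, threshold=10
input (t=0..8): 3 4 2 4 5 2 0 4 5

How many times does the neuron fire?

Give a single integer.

t=0: input=3 -> V=0 FIRE
t=1: input=4 -> V=0 FIRE
t=2: input=2 -> V=0 FIRE
t=3: input=4 -> V=0 FIRE
t=4: input=5 -> V=0 FIRE
t=5: input=2 -> V=0 FIRE
t=6: input=0 -> V=0
t=7: input=4 -> V=0 FIRE
t=8: input=5 -> V=0 FIRE

Answer: 8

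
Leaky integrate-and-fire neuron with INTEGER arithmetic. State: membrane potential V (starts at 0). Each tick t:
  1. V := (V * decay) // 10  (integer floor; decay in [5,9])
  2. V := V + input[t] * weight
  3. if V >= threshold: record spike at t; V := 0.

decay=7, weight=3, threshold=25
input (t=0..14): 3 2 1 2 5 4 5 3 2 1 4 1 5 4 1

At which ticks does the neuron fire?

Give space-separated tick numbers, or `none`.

t=0: input=3 -> V=9
t=1: input=2 -> V=12
t=2: input=1 -> V=11
t=3: input=2 -> V=13
t=4: input=5 -> V=24
t=5: input=4 -> V=0 FIRE
t=6: input=5 -> V=15
t=7: input=3 -> V=19
t=8: input=2 -> V=19
t=9: input=1 -> V=16
t=10: input=4 -> V=23
t=11: input=1 -> V=19
t=12: input=5 -> V=0 FIRE
t=13: input=4 -> V=12
t=14: input=1 -> V=11

Answer: 5 12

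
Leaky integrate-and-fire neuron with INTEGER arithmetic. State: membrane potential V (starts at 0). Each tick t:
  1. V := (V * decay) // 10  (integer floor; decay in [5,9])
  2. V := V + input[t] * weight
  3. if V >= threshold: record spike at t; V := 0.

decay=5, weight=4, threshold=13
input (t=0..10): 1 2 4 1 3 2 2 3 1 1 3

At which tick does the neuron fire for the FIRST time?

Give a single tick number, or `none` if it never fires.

t=0: input=1 -> V=4
t=1: input=2 -> V=10
t=2: input=4 -> V=0 FIRE
t=3: input=1 -> V=4
t=4: input=3 -> V=0 FIRE
t=5: input=2 -> V=8
t=6: input=2 -> V=12
t=7: input=3 -> V=0 FIRE
t=8: input=1 -> V=4
t=9: input=1 -> V=6
t=10: input=3 -> V=0 FIRE

Answer: 2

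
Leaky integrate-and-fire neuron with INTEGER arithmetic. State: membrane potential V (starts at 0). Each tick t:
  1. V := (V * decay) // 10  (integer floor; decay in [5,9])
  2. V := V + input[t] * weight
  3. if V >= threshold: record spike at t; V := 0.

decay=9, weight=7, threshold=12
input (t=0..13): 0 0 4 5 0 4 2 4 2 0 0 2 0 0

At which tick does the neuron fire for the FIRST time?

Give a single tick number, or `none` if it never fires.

t=0: input=0 -> V=0
t=1: input=0 -> V=0
t=2: input=4 -> V=0 FIRE
t=3: input=5 -> V=0 FIRE
t=4: input=0 -> V=0
t=5: input=4 -> V=0 FIRE
t=6: input=2 -> V=0 FIRE
t=7: input=4 -> V=0 FIRE
t=8: input=2 -> V=0 FIRE
t=9: input=0 -> V=0
t=10: input=0 -> V=0
t=11: input=2 -> V=0 FIRE
t=12: input=0 -> V=0
t=13: input=0 -> V=0

Answer: 2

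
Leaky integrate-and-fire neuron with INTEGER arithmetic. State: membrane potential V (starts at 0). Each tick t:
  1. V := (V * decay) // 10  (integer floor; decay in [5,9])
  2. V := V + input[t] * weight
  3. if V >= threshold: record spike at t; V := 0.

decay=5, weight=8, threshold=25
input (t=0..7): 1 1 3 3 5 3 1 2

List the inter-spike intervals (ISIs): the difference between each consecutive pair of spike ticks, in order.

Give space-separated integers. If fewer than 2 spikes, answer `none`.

t=0: input=1 -> V=8
t=1: input=1 -> V=12
t=2: input=3 -> V=0 FIRE
t=3: input=3 -> V=24
t=4: input=5 -> V=0 FIRE
t=5: input=3 -> V=24
t=6: input=1 -> V=20
t=7: input=2 -> V=0 FIRE

Answer: 2 3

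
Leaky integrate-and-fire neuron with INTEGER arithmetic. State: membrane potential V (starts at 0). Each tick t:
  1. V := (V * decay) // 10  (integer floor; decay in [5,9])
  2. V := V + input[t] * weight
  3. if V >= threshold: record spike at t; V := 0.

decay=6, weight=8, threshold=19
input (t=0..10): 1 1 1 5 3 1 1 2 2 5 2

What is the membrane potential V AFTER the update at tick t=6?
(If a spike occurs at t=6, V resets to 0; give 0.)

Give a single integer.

Answer: 12

Derivation:
t=0: input=1 -> V=8
t=1: input=1 -> V=12
t=2: input=1 -> V=15
t=3: input=5 -> V=0 FIRE
t=4: input=3 -> V=0 FIRE
t=5: input=1 -> V=8
t=6: input=1 -> V=12
t=7: input=2 -> V=0 FIRE
t=8: input=2 -> V=16
t=9: input=5 -> V=0 FIRE
t=10: input=2 -> V=16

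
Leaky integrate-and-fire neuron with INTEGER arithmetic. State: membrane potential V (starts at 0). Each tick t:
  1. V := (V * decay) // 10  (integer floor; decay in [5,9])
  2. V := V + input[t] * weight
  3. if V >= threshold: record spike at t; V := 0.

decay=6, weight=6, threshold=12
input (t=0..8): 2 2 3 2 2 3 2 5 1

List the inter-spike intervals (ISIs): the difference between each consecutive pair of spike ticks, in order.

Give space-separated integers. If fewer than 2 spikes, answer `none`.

Answer: 1 1 1 1 1 1 1

Derivation:
t=0: input=2 -> V=0 FIRE
t=1: input=2 -> V=0 FIRE
t=2: input=3 -> V=0 FIRE
t=3: input=2 -> V=0 FIRE
t=4: input=2 -> V=0 FIRE
t=5: input=3 -> V=0 FIRE
t=6: input=2 -> V=0 FIRE
t=7: input=5 -> V=0 FIRE
t=8: input=1 -> V=6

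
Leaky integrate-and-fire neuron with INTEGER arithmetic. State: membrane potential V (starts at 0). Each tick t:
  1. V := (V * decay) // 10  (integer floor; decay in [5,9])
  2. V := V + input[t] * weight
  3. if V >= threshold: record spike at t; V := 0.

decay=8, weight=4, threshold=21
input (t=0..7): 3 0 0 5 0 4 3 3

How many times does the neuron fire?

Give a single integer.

Answer: 2

Derivation:
t=0: input=3 -> V=12
t=1: input=0 -> V=9
t=2: input=0 -> V=7
t=3: input=5 -> V=0 FIRE
t=4: input=0 -> V=0
t=5: input=4 -> V=16
t=6: input=3 -> V=0 FIRE
t=7: input=3 -> V=12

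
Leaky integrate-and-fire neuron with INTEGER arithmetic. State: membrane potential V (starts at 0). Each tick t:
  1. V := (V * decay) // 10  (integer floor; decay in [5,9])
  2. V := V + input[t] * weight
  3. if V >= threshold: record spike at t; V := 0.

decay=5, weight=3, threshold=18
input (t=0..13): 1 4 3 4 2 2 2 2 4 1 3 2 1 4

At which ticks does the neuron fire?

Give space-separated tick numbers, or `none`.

t=0: input=1 -> V=3
t=1: input=4 -> V=13
t=2: input=3 -> V=15
t=3: input=4 -> V=0 FIRE
t=4: input=2 -> V=6
t=5: input=2 -> V=9
t=6: input=2 -> V=10
t=7: input=2 -> V=11
t=8: input=4 -> V=17
t=9: input=1 -> V=11
t=10: input=3 -> V=14
t=11: input=2 -> V=13
t=12: input=1 -> V=9
t=13: input=4 -> V=16

Answer: 3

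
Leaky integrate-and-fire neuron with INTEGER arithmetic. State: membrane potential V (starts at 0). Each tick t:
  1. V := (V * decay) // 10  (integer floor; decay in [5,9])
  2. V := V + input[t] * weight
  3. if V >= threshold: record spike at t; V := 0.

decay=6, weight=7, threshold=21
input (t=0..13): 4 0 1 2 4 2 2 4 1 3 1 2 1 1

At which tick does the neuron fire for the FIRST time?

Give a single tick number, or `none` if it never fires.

t=0: input=4 -> V=0 FIRE
t=1: input=0 -> V=0
t=2: input=1 -> V=7
t=3: input=2 -> V=18
t=4: input=4 -> V=0 FIRE
t=5: input=2 -> V=14
t=6: input=2 -> V=0 FIRE
t=7: input=4 -> V=0 FIRE
t=8: input=1 -> V=7
t=9: input=3 -> V=0 FIRE
t=10: input=1 -> V=7
t=11: input=2 -> V=18
t=12: input=1 -> V=17
t=13: input=1 -> V=17

Answer: 0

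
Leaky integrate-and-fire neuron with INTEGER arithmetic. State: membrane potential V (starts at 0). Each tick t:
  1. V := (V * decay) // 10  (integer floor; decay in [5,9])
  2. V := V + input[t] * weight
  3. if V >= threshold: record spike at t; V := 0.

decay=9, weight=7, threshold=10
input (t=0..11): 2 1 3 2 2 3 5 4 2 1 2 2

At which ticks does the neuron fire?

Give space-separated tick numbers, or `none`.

Answer: 0 2 3 4 5 6 7 8 10 11

Derivation:
t=0: input=2 -> V=0 FIRE
t=1: input=1 -> V=7
t=2: input=3 -> V=0 FIRE
t=3: input=2 -> V=0 FIRE
t=4: input=2 -> V=0 FIRE
t=5: input=3 -> V=0 FIRE
t=6: input=5 -> V=0 FIRE
t=7: input=4 -> V=0 FIRE
t=8: input=2 -> V=0 FIRE
t=9: input=1 -> V=7
t=10: input=2 -> V=0 FIRE
t=11: input=2 -> V=0 FIRE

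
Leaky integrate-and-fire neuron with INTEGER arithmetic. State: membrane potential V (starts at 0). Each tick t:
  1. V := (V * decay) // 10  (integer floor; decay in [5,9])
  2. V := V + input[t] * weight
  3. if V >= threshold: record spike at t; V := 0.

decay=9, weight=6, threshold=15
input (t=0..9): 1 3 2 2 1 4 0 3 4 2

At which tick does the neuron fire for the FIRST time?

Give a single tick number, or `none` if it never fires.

t=0: input=1 -> V=6
t=1: input=3 -> V=0 FIRE
t=2: input=2 -> V=12
t=3: input=2 -> V=0 FIRE
t=4: input=1 -> V=6
t=5: input=4 -> V=0 FIRE
t=6: input=0 -> V=0
t=7: input=3 -> V=0 FIRE
t=8: input=4 -> V=0 FIRE
t=9: input=2 -> V=12

Answer: 1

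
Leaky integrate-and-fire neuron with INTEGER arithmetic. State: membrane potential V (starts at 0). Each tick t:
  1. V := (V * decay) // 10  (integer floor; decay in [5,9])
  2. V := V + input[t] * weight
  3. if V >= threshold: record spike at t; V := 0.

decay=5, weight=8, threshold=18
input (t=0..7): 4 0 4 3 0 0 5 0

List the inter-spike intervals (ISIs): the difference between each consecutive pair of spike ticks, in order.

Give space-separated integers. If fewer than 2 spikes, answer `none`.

Answer: 2 1 3

Derivation:
t=0: input=4 -> V=0 FIRE
t=1: input=0 -> V=0
t=2: input=4 -> V=0 FIRE
t=3: input=3 -> V=0 FIRE
t=4: input=0 -> V=0
t=5: input=0 -> V=0
t=6: input=5 -> V=0 FIRE
t=7: input=0 -> V=0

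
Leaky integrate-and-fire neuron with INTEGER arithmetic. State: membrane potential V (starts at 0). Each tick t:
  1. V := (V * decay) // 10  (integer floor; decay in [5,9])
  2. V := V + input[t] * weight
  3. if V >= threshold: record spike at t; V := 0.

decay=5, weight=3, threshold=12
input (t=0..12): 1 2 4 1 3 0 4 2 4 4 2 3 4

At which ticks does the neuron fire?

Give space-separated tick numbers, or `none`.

t=0: input=1 -> V=3
t=1: input=2 -> V=7
t=2: input=4 -> V=0 FIRE
t=3: input=1 -> V=3
t=4: input=3 -> V=10
t=5: input=0 -> V=5
t=6: input=4 -> V=0 FIRE
t=7: input=2 -> V=6
t=8: input=4 -> V=0 FIRE
t=9: input=4 -> V=0 FIRE
t=10: input=2 -> V=6
t=11: input=3 -> V=0 FIRE
t=12: input=4 -> V=0 FIRE

Answer: 2 6 8 9 11 12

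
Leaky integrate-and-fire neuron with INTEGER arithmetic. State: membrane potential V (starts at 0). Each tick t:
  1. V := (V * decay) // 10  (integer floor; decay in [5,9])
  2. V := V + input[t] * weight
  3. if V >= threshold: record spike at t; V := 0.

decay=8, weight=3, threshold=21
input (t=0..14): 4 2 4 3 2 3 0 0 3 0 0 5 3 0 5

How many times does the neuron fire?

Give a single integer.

t=0: input=4 -> V=12
t=1: input=2 -> V=15
t=2: input=4 -> V=0 FIRE
t=3: input=3 -> V=9
t=4: input=2 -> V=13
t=5: input=3 -> V=19
t=6: input=0 -> V=15
t=7: input=0 -> V=12
t=8: input=3 -> V=18
t=9: input=0 -> V=14
t=10: input=0 -> V=11
t=11: input=5 -> V=0 FIRE
t=12: input=3 -> V=9
t=13: input=0 -> V=7
t=14: input=5 -> V=20

Answer: 2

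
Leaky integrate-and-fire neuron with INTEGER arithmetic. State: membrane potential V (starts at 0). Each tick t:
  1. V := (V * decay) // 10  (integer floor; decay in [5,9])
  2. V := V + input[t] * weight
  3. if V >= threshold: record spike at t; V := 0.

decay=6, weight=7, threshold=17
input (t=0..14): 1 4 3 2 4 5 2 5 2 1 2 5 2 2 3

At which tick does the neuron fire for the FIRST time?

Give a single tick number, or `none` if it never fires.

t=0: input=1 -> V=7
t=1: input=4 -> V=0 FIRE
t=2: input=3 -> V=0 FIRE
t=3: input=2 -> V=14
t=4: input=4 -> V=0 FIRE
t=5: input=5 -> V=0 FIRE
t=6: input=2 -> V=14
t=7: input=5 -> V=0 FIRE
t=8: input=2 -> V=14
t=9: input=1 -> V=15
t=10: input=2 -> V=0 FIRE
t=11: input=5 -> V=0 FIRE
t=12: input=2 -> V=14
t=13: input=2 -> V=0 FIRE
t=14: input=3 -> V=0 FIRE

Answer: 1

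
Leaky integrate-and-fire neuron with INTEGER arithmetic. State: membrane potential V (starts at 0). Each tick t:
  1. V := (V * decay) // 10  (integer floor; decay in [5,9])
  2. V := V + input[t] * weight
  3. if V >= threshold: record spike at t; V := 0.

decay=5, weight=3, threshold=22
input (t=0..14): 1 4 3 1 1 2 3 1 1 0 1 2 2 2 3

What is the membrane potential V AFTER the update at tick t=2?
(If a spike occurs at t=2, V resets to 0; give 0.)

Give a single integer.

t=0: input=1 -> V=3
t=1: input=4 -> V=13
t=2: input=3 -> V=15
t=3: input=1 -> V=10
t=4: input=1 -> V=8
t=5: input=2 -> V=10
t=6: input=3 -> V=14
t=7: input=1 -> V=10
t=8: input=1 -> V=8
t=9: input=0 -> V=4
t=10: input=1 -> V=5
t=11: input=2 -> V=8
t=12: input=2 -> V=10
t=13: input=2 -> V=11
t=14: input=3 -> V=14

Answer: 15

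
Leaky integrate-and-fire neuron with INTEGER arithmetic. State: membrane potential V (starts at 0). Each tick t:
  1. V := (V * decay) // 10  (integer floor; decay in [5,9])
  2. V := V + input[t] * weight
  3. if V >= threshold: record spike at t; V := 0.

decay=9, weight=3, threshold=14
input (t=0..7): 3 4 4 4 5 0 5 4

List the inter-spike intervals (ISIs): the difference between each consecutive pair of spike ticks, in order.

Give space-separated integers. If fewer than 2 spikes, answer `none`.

Answer: 2 1 2

Derivation:
t=0: input=3 -> V=9
t=1: input=4 -> V=0 FIRE
t=2: input=4 -> V=12
t=3: input=4 -> V=0 FIRE
t=4: input=5 -> V=0 FIRE
t=5: input=0 -> V=0
t=6: input=5 -> V=0 FIRE
t=7: input=4 -> V=12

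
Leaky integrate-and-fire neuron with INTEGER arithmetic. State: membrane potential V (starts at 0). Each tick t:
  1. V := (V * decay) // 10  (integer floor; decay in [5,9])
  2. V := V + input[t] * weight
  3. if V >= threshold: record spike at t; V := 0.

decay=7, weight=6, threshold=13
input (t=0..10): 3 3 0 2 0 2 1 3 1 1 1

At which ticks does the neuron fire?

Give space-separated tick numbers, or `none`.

t=0: input=3 -> V=0 FIRE
t=1: input=3 -> V=0 FIRE
t=2: input=0 -> V=0
t=3: input=2 -> V=12
t=4: input=0 -> V=8
t=5: input=2 -> V=0 FIRE
t=6: input=1 -> V=6
t=7: input=3 -> V=0 FIRE
t=8: input=1 -> V=6
t=9: input=1 -> V=10
t=10: input=1 -> V=0 FIRE

Answer: 0 1 5 7 10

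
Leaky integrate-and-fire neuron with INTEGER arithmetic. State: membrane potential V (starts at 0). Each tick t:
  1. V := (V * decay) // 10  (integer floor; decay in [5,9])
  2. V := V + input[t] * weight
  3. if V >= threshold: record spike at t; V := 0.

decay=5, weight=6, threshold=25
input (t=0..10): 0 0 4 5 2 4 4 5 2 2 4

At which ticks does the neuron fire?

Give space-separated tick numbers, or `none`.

Answer: 3 5 7 10

Derivation:
t=0: input=0 -> V=0
t=1: input=0 -> V=0
t=2: input=4 -> V=24
t=3: input=5 -> V=0 FIRE
t=4: input=2 -> V=12
t=5: input=4 -> V=0 FIRE
t=6: input=4 -> V=24
t=7: input=5 -> V=0 FIRE
t=8: input=2 -> V=12
t=9: input=2 -> V=18
t=10: input=4 -> V=0 FIRE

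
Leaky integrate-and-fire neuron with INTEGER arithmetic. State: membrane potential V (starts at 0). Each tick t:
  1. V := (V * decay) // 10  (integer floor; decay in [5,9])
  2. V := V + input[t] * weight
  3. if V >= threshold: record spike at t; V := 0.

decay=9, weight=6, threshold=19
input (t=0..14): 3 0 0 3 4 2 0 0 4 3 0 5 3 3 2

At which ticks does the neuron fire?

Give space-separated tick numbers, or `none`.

Answer: 3 4 8 11 13

Derivation:
t=0: input=3 -> V=18
t=1: input=0 -> V=16
t=2: input=0 -> V=14
t=3: input=3 -> V=0 FIRE
t=4: input=4 -> V=0 FIRE
t=5: input=2 -> V=12
t=6: input=0 -> V=10
t=7: input=0 -> V=9
t=8: input=4 -> V=0 FIRE
t=9: input=3 -> V=18
t=10: input=0 -> V=16
t=11: input=5 -> V=0 FIRE
t=12: input=3 -> V=18
t=13: input=3 -> V=0 FIRE
t=14: input=2 -> V=12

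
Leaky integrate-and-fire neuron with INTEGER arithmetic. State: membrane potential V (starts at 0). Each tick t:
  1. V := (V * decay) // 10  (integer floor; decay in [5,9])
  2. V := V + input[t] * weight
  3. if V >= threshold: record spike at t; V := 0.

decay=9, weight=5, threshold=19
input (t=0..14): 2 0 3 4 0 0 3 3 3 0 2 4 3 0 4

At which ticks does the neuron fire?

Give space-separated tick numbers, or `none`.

Answer: 2 3 7 10 11 14

Derivation:
t=0: input=2 -> V=10
t=1: input=0 -> V=9
t=2: input=3 -> V=0 FIRE
t=3: input=4 -> V=0 FIRE
t=4: input=0 -> V=0
t=5: input=0 -> V=0
t=6: input=3 -> V=15
t=7: input=3 -> V=0 FIRE
t=8: input=3 -> V=15
t=9: input=0 -> V=13
t=10: input=2 -> V=0 FIRE
t=11: input=4 -> V=0 FIRE
t=12: input=3 -> V=15
t=13: input=0 -> V=13
t=14: input=4 -> V=0 FIRE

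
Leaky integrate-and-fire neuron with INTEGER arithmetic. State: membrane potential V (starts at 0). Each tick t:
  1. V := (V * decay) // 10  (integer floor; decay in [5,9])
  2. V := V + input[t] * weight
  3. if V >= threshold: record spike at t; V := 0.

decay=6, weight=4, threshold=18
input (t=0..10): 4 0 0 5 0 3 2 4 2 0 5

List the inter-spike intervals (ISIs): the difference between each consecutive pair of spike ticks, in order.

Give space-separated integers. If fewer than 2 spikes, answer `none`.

Answer: 4 3

Derivation:
t=0: input=4 -> V=16
t=1: input=0 -> V=9
t=2: input=0 -> V=5
t=3: input=5 -> V=0 FIRE
t=4: input=0 -> V=0
t=5: input=3 -> V=12
t=6: input=2 -> V=15
t=7: input=4 -> V=0 FIRE
t=8: input=2 -> V=8
t=9: input=0 -> V=4
t=10: input=5 -> V=0 FIRE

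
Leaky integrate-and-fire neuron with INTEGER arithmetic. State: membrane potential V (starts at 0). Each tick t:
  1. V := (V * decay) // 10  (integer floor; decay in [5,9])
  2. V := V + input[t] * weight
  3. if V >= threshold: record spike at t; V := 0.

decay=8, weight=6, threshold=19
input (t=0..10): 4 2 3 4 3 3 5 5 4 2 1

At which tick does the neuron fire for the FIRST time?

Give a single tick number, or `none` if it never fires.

t=0: input=4 -> V=0 FIRE
t=1: input=2 -> V=12
t=2: input=3 -> V=0 FIRE
t=3: input=4 -> V=0 FIRE
t=4: input=3 -> V=18
t=5: input=3 -> V=0 FIRE
t=6: input=5 -> V=0 FIRE
t=7: input=5 -> V=0 FIRE
t=8: input=4 -> V=0 FIRE
t=9: input=2 -> V=12
t=10: input=1 -> V=15

Answer: 0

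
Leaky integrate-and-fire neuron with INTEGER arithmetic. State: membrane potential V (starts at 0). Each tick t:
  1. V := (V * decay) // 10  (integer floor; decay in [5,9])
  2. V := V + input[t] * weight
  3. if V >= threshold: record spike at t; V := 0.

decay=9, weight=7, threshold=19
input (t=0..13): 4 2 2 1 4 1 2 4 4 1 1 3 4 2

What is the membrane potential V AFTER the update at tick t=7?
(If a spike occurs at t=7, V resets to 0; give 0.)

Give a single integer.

Answer: 0

Derivation:
t=0: input=4 -> V=0 FIRE
t=1: input=2 -> V=14
t=2: input=2 -> V=0 FIRE
t=3: input=1 -> V=7
t=4: input=4 -> V=0 FIRE
t=5: input=1 -> V=7
t=6: input=2 -> V=0 FIRE
t=7: input=4 -> V=0 FIRE
t=8: input=4 -> V=0 FIRE
t=9: input=1 -> V=7
t=10: input=1 -> V=13
t=11: input=3 -> V=0 FIRE
t=12: input=4 -> V=0 FIRE
t=13: input=2 -> V=14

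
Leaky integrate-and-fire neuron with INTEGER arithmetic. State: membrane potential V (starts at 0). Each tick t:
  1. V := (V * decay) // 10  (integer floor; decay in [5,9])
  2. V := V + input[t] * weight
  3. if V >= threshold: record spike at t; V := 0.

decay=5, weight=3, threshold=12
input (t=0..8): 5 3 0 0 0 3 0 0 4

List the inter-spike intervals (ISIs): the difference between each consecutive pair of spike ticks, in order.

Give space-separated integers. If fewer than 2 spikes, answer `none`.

Answer: 8

Derivation:
t=0: input=5 -> V=0 FIRE
t=1: input=3 -> V=9
t=2: input=0 -> V=4
t=3: input=0 -> V=2
t=4: input=0 -> V=1
t=5: input=3 -> V=9
t=6: input=0 -> V=4
t=7: input=0 -> V=2
t=8: input=4 -> V=0 FIRE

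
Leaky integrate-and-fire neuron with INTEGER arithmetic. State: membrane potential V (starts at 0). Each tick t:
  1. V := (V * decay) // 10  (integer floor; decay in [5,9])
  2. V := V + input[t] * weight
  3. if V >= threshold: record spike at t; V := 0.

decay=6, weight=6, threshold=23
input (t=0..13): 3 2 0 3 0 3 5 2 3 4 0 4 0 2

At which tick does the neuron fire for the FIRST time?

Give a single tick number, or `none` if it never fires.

Answer: 3

Derivation:
t=0: input=3 -> V=18
t=1: input=2 -> V=22
t=2: input=0 -> V=13
t=3: input=3 -> V=0 FIRE
t=4: input=0 -> V=0
t=5: input=3 -> V=18
t=6: input=5 -> V=0 FIRE
t=7: input=2 -> V=12
t=8: input=3 -> V=0 FIRE
t=9: input=4 -> V=0 FIRE
t=10: input=0 -> V=0
t=11: input=4 -> V=0 FIRE
t=12: input=0 -> V=0
t=13: input=2 -> V=12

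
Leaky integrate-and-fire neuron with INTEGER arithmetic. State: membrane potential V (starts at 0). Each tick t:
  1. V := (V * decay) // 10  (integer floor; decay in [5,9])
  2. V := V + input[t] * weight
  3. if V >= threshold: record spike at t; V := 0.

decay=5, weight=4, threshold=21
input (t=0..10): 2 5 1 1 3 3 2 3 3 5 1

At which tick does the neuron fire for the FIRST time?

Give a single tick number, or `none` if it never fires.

Answer: 1

Derivation:
t=0: input=2 -> V=8
t=1: input=5 -> V=0 FIRE
t=2: input=1 -> V=4
t=3: input=1 -> V=6
t=4: input=3 -> V=15
t=5: input=3 -> V=19
t=6: input=2 -> V=17
t=7: input=3 -> V=20
t=8: input=3 -> V=0 FIRE
t=9: input=5 -> V=20
t=10: input=1 -> V=14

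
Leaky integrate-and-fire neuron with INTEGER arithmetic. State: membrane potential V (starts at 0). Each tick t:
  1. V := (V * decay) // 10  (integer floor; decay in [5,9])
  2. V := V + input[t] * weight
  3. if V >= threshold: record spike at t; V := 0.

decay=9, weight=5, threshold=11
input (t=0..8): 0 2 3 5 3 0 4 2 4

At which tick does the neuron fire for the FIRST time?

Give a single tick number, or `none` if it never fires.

t=0: input=0 -> V=0
t=1: input=2 -> V=10
t=2: input=3 -> V=0 FIRE
t=3: input=5 -> V=0 FIRE
t=4: input=3 -> V=0 FIRE
t=5: input=0 -> V=0
t=6: input=4 -> V=0 FIRE
t=7: input=2 -> V=10
t=8: input=4 -> V=0 FIRE

Answer: 2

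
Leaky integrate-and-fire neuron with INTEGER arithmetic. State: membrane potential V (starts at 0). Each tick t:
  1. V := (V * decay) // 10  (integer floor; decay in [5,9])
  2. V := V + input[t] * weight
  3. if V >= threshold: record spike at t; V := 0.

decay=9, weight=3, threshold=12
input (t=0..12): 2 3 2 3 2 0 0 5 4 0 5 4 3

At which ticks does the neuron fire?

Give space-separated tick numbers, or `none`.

Answer: 1 3 7 8 10 11

Derivation:
t=0: input=2 -> V=6
t=1: input=3 -> V=0 FIRE
t=2: input=2 -> V=6
t=3: input=3 -> V=0 FIRE
t=4: input=2 -> V=6
t=5: input=0 -> V=5
t=6: input=0 -> V=4
t=7: input=5 -> V=0 FIRE
t=8: input=4 -> V=0 FIRE
t=9: input=0 -> V=0
t=10: input=5 -> V=0 FIRE
t=11: input=4 -> V=0 FIRE
t=12: input=3 -> V=9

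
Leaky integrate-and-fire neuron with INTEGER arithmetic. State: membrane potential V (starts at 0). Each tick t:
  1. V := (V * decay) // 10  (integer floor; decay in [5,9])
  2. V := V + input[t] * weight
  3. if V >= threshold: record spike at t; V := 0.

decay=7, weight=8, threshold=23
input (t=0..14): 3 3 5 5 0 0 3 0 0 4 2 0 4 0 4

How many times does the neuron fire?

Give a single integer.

t=0: input=3 -> V=0 FIRE
t=1: input=3 -> V=0 FIRE
t=2: input=5 -> V=0 FIRE
t=3: input=5 -> V=0 FIRE
t=4: input=0 -> V=0
t=5: input=0 -> V=0
t=6: input=3 -> V=0 FIRE
t=7: input=0 -> V=0
t=8: input=0 -> V=0
t=9: input=4 -> V=0 FIRE
t=10: input=2 -> V=16
t=11: input=0 -> V=11
t=12: input=4 -> V=0 FIRE
t=13: input=0 -> V=0
t=14: input=4 -> V=0 FIRE

Answer: 8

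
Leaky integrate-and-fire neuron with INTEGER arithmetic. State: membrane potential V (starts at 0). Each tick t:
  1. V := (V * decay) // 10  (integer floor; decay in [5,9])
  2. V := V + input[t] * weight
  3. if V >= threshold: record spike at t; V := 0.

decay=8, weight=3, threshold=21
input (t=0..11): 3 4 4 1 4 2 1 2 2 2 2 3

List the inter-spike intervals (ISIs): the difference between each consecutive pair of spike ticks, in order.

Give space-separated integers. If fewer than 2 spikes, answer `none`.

Answer: 7

Derivation:
t=0: input=3 -> V=9
t=1: input=4 -> V=19
t=2: input=4 -> V=0 FIRE
t=3: input=1 -> V=3
t=4: input=4 -> V=14
t=5: input=2 -> V=17
t=6: input=1 -> V=16
t=7: input=2 -> V=18
t=8: input=2 -> V=20
t=9: input=2 -> V=0 FIRE
t=10: input=2 -> V=6
t=11: input=3 -> V=13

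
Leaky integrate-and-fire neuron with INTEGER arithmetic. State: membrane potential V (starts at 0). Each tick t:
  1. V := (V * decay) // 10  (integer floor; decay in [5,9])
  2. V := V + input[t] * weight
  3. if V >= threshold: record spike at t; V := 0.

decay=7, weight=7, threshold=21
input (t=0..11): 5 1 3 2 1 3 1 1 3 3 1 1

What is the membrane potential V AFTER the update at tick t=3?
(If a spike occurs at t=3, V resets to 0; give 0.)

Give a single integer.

Answer: 14

Derivation:
t=0: input=5 -> V=0 FIRE
t=1: input=1 -> V=7
t=2: input=3 -> V=0 FIRE
t=3: input=2 -> V=14
t=4: input=1 -> V=16
t=5: input=3 -> V=0 FIRE
t=6: input=1 -> V=7
t=7: input=1 -> V=11
t=8: input=3 -> V=0 FIRE
t=9: input=3 -> V=0 FIRE
t=10: input=1 -> V=7
t=11: input=1 -> V=11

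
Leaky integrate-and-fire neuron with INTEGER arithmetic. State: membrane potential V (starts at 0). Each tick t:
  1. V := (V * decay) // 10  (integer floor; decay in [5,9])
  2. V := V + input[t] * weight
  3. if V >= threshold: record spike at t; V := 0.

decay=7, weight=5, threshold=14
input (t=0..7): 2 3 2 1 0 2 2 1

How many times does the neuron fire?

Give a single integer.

Answer: 2

Derivation:
t=0: input=2 -> V=10
t=1: input=3 -> V=0 FIRE
t=2: input=2 -> V=10
t=3: input=1 -> V=12
t=4: input=0 -> V=8
t=5: input=2 -> V=0 FIRE
t=6: input=2 -> V=10
t=7: input=1 -> V=12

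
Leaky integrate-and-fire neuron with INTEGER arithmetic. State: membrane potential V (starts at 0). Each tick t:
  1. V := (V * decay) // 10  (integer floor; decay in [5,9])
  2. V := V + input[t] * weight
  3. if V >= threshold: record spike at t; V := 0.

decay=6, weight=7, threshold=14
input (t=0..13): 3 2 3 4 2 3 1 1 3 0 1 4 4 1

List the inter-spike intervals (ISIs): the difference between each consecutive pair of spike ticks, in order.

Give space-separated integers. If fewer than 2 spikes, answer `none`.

Answer: 1 1 1 1 1 3 3 1

Derivation:
t=0: input=3 -> V=0 FIRE
t=1: input=2 -> V=0 FIRE
t=2: input=3 -> V=0 FIRE
t=3: input=4 -> V=0 FIRE
t=4: input=2 -> V=0 FIRE
t=5: input=3 -> V=0 FIRE
t=6: input=1 -> V=7
t=7: input=1 -> V=11
t=8: input=3 -> V=0 FIRE
t=9: input=0 -> V=0
t=10: input=1 -> V=7
t=11: input=4 -> V=0 FIRE
t=12: input=4 -> V=0 FIRE
t=13: input=1 -> V=7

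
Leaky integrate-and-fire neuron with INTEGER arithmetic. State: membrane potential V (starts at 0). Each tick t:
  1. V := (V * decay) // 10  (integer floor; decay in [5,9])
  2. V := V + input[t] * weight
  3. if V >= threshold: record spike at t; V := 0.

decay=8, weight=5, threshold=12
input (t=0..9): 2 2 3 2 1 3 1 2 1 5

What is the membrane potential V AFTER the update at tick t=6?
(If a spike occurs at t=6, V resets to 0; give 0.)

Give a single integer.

Answer: 5

Derivation:
t=0: input=2 -> V=10
t=1: input=2 -> V=0 FIRE
t=2: input=3 -> V=0 FIRE
t=3: input=2 -> V=10
t=4: input=1 -> V=0 FIRE
t=5: input=3 -> V=0 FIRE
t=6: input=1 -> V=5
t=7: input=2 -> V=0 FIRE
t=8: input=1 -> V=5
t=9: input=5 -> V=0 FIRE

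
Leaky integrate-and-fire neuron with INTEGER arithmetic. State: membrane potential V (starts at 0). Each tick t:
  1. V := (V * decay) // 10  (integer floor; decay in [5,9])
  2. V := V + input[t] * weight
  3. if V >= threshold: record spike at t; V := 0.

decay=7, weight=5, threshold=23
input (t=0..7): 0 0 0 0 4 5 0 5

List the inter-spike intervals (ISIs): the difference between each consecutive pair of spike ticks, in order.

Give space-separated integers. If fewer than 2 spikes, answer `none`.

t=0: input=0 -> V=0
t=1: input=0 -> V=0
t=2: input=0 -> V=0
t=3: input=0 -> V=0
t=4: input=4 -> V=20
t=5: input=5 -> V=0 FIRE
t=6: input=0 -> V=0
t=7: input=5 -> V=0 FIRE

Answer: 2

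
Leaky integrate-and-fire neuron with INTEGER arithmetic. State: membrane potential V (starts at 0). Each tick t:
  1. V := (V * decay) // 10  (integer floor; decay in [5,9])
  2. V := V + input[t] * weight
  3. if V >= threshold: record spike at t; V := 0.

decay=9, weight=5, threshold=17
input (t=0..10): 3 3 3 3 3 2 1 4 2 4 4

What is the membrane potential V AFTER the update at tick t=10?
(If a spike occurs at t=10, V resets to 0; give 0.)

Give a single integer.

t=0: input=3 -> V=15
t=1: input=3 -> V=0 FIRE
t=2: input=3 -> V=15
t=3: input=3 -> V=0 FIRE
t=4: input=3 -> V=15
t=5: input=2 -> V=0 FIRE
t=6: input=1 -> V=5
t=7: input=4 -> V=0 FIRE
t=8: input=2 -> V=10
t=9: input=4 -> V=0 FIRE
t=10: input=4 -> V=0 FIRE

Answer: 0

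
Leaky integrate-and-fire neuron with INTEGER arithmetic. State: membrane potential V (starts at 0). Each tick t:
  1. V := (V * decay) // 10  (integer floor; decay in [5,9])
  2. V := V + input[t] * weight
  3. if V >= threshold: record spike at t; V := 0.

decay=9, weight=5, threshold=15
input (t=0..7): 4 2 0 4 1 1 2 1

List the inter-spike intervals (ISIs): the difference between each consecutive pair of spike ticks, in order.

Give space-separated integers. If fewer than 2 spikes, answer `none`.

t=0: input=4 -> V=0 FIRE
t=1: input=2 -> V=10
t=2: input=0 -> V=9
t=3: input=4 -> V=0 FIRE
t=4: input=1 -> V=5
t=5: input=1 -> V=9
t=6: input=2 -> V=0 FIRE
t=7: input=1 -> V=5

Answer: 3 3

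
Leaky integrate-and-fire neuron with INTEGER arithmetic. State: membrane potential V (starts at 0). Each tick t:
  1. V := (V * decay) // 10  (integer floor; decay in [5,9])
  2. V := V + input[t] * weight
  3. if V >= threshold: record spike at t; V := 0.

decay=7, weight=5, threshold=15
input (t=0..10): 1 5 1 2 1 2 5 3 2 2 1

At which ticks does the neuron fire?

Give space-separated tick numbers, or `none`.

Answer: 1 5 6 7 9

Derivation:
t=0: input=1 -> V=5
t=1: input=5 -> V=0 FIRE
t=2: input=1 -> V=5
t=3: input=2 -> V=13
t=4: input=1 -> V=14
t=5: input=2 -> V=0 FIRE
t=6: input=5 -> V=0 FIRE
t=7: input=3 -> V=0 FIRE
t=8: input=2 -> V=10
t=9: input=2 -> V=0 FIRE
t=10: input=1 -> V=5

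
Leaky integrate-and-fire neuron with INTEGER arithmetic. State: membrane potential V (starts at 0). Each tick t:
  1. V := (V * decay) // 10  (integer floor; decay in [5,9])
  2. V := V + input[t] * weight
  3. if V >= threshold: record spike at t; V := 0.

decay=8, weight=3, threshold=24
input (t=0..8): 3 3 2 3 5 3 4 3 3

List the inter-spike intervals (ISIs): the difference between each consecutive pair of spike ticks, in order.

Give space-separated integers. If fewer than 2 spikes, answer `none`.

Answer: 3

Derivation:
t=0: input=3 -> V=9
t=1: input=3 -> V=16
t=2: input=2 -> V=18
t=3: input=3 -> V=23
t=4: input=5 -> V=0 FIRE
t=5: input=3 -> V=9
t=6: input=4 -> V=19
t=7: input=3 -> V=0 FIRE
t=8: input=3 -> V=9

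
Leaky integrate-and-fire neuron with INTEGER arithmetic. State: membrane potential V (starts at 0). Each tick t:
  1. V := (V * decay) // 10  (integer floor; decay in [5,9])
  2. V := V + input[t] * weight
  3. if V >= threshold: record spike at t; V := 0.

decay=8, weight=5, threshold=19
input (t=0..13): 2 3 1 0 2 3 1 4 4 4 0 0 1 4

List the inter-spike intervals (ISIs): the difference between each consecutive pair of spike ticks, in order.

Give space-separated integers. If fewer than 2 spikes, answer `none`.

t=0: input=2 -> V=10
t=1: input=3 -> V=0 FIRE
t=2: input=1 -> V=5
t=3: input=0 -> V=4
t=4: input=2 -> V=13
t=5: input=3 -> V=0 FIRE
t=6: input=1 -> V=5
t=7: input=4 -> V=0 FIRE
t=8: input=4 -> V=0 FIRE
t=9: input=4 -> V=0 FIRE
t=10: input=0 -> V=0
t=11: input=0 -> V=0
t=12: input=1 -> V=5
t=13: input=4 -> V=0 FIRE

Answer: 4 2 1 1 4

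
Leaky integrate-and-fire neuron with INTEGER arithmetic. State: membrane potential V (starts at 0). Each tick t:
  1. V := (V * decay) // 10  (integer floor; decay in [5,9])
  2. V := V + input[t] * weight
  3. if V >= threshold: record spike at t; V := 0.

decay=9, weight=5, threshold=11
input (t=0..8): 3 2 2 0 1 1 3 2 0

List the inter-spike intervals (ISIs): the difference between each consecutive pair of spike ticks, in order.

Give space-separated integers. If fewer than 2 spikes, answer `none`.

t=0: input=3 -> V=0 FIRE
t=1: input=2 -> V=10
t=2: input=2 -> V=0 FIRE
t=3: input=0 -> V=0
t=4: input=1 -> V=5
t=5: input=1 -> V=9
t=6: input=3 -> V=0 FIRE
t=7: input=2 -> V=10
t=8: input=0 -> V=9

Answer: 2 4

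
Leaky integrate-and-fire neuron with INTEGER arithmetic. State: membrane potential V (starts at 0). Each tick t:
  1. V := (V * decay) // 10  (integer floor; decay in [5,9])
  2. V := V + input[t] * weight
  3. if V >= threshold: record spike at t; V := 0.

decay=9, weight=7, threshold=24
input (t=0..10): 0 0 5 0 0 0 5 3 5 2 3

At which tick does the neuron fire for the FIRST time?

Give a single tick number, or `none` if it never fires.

Answer: 2

Derivation:
t=0: input=0 -> V=0
t=1: input=0 -> V=0
t=2: input=5 -> V=0 FIRE
t=3: input=0 -> V=0
t=4: input=0 -> V=0
t=5: input=0 -> V=0
t=6: input=5 -> V=0 FIRE
t=7: input=3 -> V=21
t=8: input=5 -> V=0 FIRE
t=9: input=2 -> V=14
t=10: input=3 -> V=0 FIRE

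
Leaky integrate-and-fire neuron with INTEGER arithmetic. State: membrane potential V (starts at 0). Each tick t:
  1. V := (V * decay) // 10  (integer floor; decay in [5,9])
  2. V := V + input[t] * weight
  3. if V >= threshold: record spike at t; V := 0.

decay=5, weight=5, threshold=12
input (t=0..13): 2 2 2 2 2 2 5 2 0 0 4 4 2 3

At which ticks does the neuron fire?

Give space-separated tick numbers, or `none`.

Answer: 1 3 5 6 10 11 13

Derivation:
t=0: input=2 -> V=10
t=1: input=2 -> V=0 FIRE
t=2: input=2 -> V=10
t=3: input=2 -> V=0 FIRE
t=4: input=2 -> V=10
t=5: input=2 -> V=0 FIRE
t=6: input=5 -> V=0 FIRE
t=7: input=2 -> V=10
t=8: input=0 -> V=5
t=9: input=0 -> V=2
t=10: input=4 -> V=0 FIRE
t=11: input=4 -> V=0 FIRE
t=12: input=2 -> V=10
t=13: input=3 -> V=0 FIRE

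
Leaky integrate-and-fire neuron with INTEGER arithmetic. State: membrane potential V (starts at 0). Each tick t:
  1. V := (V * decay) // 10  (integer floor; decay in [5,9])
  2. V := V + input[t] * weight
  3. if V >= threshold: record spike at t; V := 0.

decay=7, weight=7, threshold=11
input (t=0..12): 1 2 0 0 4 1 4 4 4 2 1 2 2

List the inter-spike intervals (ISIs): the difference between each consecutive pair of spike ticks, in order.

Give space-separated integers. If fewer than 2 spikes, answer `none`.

Answer: 3 2 1 1 1 2 1

Derivation:
t=0: input=1 -> V=7
t=1: input=2 -> V=0 FIRE
t=2: input=0 -> V=0
t=3: input=0 -> V=0
t=4: input=4 -> V=0 FIRE
t=5: input=1 -> V=7
t=6: input=4 -> V=0 FIRE
t=7: input=4 -> V=0 FIRE
t=8: input=4 -> V=0 FIRE
t=9: input=2 -> V=0 FIRE
t=10: input=1 -> V=7
t=11: input=2 -> V=0 FIRE
t=12: input=2 -> V=0 FIRE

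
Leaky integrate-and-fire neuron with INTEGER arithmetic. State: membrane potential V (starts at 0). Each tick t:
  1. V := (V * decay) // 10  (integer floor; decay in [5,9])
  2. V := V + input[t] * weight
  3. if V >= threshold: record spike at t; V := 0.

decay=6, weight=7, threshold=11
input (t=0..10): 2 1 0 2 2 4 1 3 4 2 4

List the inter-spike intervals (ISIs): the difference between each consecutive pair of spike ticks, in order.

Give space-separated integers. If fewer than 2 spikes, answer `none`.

t=0: input=2 -> V=0 FIRE
t=1: input=1 -> V=7
t=2: input=0 -> V=4
t=3: input=2 -> V=0 FIRE
t=4: input=2 -> V=0 FIRE
t=5: input=4 -> V=0 FIRE
t=6: input=1 -> V=7
t=7: input=3 -> V=0 FIRE
t=8: input=4 -> V=0 FIRE
t=9: input=2 -> V=0 FIRE
t=10: input=4 -> V=0 FIRE

Answer: 3 1 1 2 1 1 1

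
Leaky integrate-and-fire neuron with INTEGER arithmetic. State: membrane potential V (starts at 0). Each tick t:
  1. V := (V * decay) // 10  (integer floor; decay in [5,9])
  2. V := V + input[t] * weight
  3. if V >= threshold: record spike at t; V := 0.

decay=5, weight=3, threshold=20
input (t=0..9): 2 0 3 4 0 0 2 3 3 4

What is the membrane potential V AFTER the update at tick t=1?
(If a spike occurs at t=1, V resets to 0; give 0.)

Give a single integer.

t=0: input=2 -> V=6
t=1: input=0 -> V=3
t=2: input=3 -> V=10
t=3: input=4 -> V=17
t=4: input=0 -> V=8
t=5: input=0 -> V=4
t=6: input=2 -> V=8
t=7: input=3 -> V=13
t=8: input=3 -> V=15
t=9: input=4 -> V=19

Answer: 3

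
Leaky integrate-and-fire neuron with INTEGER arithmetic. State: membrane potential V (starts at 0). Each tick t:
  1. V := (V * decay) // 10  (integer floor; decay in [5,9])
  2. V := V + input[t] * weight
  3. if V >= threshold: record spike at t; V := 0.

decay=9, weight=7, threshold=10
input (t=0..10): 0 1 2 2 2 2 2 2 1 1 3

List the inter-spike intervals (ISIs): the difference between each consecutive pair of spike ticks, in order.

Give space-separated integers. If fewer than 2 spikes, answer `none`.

Answer: 1 1 1 1 1 2 1

Derivation:
t=0: input=0 -> V=0
t=1: input=1 -> V=7
t=2: input=2 -> V=0 FIRE
t=3: input=2 -> V=0 FIRE
t=4: input=2 -> V=0 FIRE
t=5: input=2 -> V=0 FIRE
t=6: input=2 -> V=0 FIRE
t=7: input=2 -> V=0 FIRE
t=8: input=1 -> V=7
t=9: input=1 -> V=0 FIRE
t=10: input=3 -> V=0 FIRE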